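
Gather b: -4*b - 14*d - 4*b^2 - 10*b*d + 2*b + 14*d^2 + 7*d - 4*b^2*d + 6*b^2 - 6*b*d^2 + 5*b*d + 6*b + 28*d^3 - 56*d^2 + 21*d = b^2*(2 - 4*d) + b*(-6*d^2 - 5*d + 4) + 28*d^3 - 42*d^2 + 14*d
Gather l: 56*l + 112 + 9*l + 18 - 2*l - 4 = 63*l + 126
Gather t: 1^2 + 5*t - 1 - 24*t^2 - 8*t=-24*t^2 - 3*t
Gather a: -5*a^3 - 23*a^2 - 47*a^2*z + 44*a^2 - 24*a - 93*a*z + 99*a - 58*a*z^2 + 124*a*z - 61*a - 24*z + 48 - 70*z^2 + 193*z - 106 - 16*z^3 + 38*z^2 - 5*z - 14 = -5*a^3 + a^2*(21 - 47*z) + a*(-58*z^2 + 31*z + 14) - 16*z^3 - 32*z^2 + 164*z - 72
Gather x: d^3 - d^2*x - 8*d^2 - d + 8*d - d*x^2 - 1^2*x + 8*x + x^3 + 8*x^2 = d^3 - 8*d^2 + 7*d + x^3 + x^2*(8 - d) + x*(7 - d^2)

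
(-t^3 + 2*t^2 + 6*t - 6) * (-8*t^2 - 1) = 8*t^5 - 16*t^4 - 47*t^3 + 46*t^2 - 6*t + 6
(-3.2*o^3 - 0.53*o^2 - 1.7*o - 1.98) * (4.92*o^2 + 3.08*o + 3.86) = -15.744*o^5 - 12.4636*o^4 - 22.3484*o^3 - 17.0234*o^2 - 12.6604*o - 7.6428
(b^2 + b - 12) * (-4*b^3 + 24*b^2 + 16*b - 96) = -4*b^5 + 20*b^4 + 88*b^3 - 368*b^2 - 288*b + 1152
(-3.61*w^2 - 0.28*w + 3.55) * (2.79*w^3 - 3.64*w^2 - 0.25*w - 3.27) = -10.0719*w^5 + 12.3592*w^4 + 11.8262*w^3 - 1.0473*w^2 + 0.0281000000000001*w - 11.6085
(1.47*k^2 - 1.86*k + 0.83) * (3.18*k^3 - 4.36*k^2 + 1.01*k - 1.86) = 4.6746*k^5 - 12.324*k^4 + 12.2337*k^3 - 8.2316*k^2 + 4.2979*k - 1.5438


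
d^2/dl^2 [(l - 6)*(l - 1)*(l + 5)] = 6*l - 4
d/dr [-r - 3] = -1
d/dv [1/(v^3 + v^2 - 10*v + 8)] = (-3*v^2 - 2*v + 10)/(v^3 + v^2 - 10*v + 8)^2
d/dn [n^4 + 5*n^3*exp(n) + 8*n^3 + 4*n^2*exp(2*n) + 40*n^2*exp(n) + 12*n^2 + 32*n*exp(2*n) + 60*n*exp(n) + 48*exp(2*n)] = 5*n^3*exp(n) + 4*n^3 + 8*n^2*exp(2*n) + 55*n^2*exp(n) + 24*n^2 + 72*n*exp(2*n) + 140*n*exp(n) + 24*n + 128*exp(2*n) + 60*exp(n)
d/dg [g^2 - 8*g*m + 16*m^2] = 2*g - 8*m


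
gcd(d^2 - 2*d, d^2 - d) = d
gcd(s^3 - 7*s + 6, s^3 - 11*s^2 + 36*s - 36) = s - 2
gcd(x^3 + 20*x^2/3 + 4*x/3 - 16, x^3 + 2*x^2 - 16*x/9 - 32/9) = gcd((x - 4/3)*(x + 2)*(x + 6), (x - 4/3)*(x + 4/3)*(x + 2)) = x^2 + 2*x/3 - 8/3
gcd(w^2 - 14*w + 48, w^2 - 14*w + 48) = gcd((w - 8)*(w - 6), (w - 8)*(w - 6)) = w^2 - 14*w + 48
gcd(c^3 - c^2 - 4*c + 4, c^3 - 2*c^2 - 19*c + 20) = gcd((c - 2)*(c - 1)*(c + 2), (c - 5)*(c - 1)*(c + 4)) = c - 1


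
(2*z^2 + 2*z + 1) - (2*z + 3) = 2*z^2 - 2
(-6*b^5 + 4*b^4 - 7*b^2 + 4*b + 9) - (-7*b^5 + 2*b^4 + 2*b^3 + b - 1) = b^5 + 2*b^4 - 2*b^3 - 7*b^2 + 3*b + 10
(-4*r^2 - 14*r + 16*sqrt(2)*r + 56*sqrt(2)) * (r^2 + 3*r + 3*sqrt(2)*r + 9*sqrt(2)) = -4*r^4 - 26*r^3 + 4*sqrt(2)*r^3 + 26*sqrt(2)*r^2 + 54*r^2 + 42*sqrt(2)*r + 624*r + 1008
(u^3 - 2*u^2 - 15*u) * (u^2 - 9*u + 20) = u^5 - 11*u^4 + 23*u^3 + 95*u^2 - 300*u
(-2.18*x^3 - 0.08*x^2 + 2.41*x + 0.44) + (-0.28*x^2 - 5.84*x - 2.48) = -2.18*x^3 - 0.36*x^2 - 3.43*x - 2.04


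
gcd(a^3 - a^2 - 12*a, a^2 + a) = a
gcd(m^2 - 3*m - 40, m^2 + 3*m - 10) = m + 5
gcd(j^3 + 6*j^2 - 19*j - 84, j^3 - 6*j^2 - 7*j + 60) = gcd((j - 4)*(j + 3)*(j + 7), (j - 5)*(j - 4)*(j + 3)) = j^2 - j - 12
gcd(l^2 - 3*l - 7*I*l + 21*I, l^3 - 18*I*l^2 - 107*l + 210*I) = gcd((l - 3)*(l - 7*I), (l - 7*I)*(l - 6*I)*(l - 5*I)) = l - 7*I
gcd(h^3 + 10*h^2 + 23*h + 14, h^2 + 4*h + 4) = h + 2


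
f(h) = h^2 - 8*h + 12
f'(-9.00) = -26.00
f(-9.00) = 165.00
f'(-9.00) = -26.00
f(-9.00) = 165.00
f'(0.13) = -7.74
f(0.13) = 10.98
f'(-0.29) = -8.58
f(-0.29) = 14.40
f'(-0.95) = -9.90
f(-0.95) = 20.50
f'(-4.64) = -17.28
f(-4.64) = 70.65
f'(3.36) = -1.28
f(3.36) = -3.59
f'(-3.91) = -15.82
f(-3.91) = 58.57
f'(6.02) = 4.04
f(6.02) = 0.08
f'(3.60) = -0.80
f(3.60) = -3.84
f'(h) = 2*h - 8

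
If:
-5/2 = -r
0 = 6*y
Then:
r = 5/2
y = 0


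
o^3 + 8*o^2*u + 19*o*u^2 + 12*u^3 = (o + u)*(o + 3*u)*(o + 4*u)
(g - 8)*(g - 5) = g^2 - 13*g + 40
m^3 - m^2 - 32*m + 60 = (m - 5)*(m - 2)*(m + 6)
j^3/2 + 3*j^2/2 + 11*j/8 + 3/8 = (j/2 + 1/2)*(j + 1/2)*(j + 3/2)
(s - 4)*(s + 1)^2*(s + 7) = s^4 + 5*s^3 - 21*s^2 - 53*s - 28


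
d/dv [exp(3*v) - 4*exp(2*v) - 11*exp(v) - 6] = (3*exp(2*v) - 8*exp(v) - 11)*exp(v)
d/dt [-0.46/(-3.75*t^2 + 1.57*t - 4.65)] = (0.7222 - 3.45*t)/(3.75*t^2 - 1.57*t + 4.65)^2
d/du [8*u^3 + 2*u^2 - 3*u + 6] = 24*u^2 + 4*u - 3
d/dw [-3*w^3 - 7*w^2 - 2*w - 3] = -9*w^2 - 14*w - 2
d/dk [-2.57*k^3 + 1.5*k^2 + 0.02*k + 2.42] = -7.71*k^2 + 3.0*k + 0.02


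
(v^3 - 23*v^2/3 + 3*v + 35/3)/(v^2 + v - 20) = (v^3 - 23*v^2/3 + 3*v + 35/3)/(v^2 + v - 20)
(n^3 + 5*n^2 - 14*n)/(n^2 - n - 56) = n*(n - 2)/(n - 8)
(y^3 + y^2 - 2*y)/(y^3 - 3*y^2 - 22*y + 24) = y*(y + 2)/(y^2 - 2*y - 24)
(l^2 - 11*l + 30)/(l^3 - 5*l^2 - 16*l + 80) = (l - 6)/(l^2 - 16)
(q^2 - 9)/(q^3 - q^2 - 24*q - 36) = (q - 3)/(q^2 - 4*q - 12)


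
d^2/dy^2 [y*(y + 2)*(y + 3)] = 6*y + 10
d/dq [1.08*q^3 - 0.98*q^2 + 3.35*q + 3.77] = 3.24*q^2 - 1.96*q + 3.35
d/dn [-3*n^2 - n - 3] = -6*n - 1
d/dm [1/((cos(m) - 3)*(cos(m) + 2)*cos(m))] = (3*sin(m) - 6*sin(m)/cos(m)^2 - 2*tan(m))/((cos(m) - 3)^2*(cos(m) + 2)^2)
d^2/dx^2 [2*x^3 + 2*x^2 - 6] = 12*x + 4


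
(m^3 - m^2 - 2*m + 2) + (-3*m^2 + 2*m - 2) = m^3 - 4*m^2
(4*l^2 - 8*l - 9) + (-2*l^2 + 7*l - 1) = 2*l^2 - l - 10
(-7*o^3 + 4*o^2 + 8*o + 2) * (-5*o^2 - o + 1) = 35*o^5 - 13*o^4 - 51*o^3 - 14*o^2 + 6*o + 2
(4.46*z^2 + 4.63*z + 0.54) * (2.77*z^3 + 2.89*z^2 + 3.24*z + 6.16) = 12.3542*z^5 + 25.7145*z^4 + 29.3269*z^3 + 44.0354*z^2 + 30.2704*z + 3.3264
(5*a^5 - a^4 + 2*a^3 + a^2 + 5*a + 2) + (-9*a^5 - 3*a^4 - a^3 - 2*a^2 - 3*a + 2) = -4*a^5 - 4*a^4 + a^3 - a^2 + 2*a + 4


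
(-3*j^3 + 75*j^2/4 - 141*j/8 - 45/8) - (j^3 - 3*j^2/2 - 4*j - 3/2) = -4*j^3 + 81*j^2/4 - 109*j/8 - 33/8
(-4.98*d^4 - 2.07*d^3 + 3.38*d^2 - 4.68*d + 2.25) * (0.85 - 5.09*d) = 25.3482*d^5 + 6.3033*d^4 - 18.9637*d^3 + 26.6942*d^2 - 15.4305*d + 1.9125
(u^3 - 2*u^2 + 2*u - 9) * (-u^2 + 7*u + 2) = -u^5 + 9*u^4 - 14*u^3 + 19*u^2 - 59*u - 18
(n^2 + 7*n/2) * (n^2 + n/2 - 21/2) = n^4 + 4*n^3 - 35*n^2/4 - 147*n/4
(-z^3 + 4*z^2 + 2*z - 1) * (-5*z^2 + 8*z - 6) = 5*z^5 - 28*z^4 + 28*z^3 - 3*z^2 - 20*z + 6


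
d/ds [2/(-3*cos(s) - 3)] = -2*sin(s)/(3*(cos(s) + 1)^2)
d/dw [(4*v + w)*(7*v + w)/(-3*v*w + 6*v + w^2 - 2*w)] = ((4*v + w)*(7*v + w)*(3*v - 2*w + 2) - (11*v + 2*w)*(3*v*w - 6*v - w^2 + 2*w))/(3*v*w - 6*v - w^2 + 2*w)^2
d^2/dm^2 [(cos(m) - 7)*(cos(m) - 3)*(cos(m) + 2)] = -7*cos(m)/4 + 16*cos(2*m) - 9*cos(3*m)/4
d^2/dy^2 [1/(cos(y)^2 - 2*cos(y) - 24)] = (8*sin(y)^4 - 204*sin(y)^2 - 81*cos(y) - 3*cos(3*y) + 84)/(2*(sin(y)^2 + 2*cos(y) + 23)^3)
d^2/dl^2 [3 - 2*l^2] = -4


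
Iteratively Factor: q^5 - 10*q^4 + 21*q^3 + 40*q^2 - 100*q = (q - 2)*(q^4 - 8*q^3 + 5*q^2 + 50*q) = (q - 2)*(q + 2)*(q^3 - 10*q^2 + 25*q) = (q - 5)*(q - 2)*(q + 2)*(q^2 - 5*q) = (q - 5)^2*(q - 2)*(q + 2)*(q)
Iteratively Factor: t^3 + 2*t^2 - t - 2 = (t + 2)*(t^2 - 1) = (t + 1)*(t + 2)*(t - 1)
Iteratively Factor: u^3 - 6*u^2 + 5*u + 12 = (u - 3)*(u^2 - 3*u - 4) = (u - 4)*(u - 3)*(u + 1)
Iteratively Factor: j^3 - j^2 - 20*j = (j - 5)*(j^2 + 4*j) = (j - 5)*(j + 4)*(j)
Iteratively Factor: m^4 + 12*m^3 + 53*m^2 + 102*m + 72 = (m + 2)*(m^3 + 10*m^2 + 33*m + 36) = (m + 2)*(m + 4)*(m^2 + 6*m + 9) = (m + 2)*(m + 3)*(m + 4)*(m + 3)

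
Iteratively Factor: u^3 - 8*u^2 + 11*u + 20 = (u - 4)*(u^2 - 4*u - 5) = (u - 4)*(u + 1)*(u - 5)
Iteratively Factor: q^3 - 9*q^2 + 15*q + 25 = (q + 1)*(q^2 - 10*q + 25) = (q - 5)*(q + 1)*(q - 5)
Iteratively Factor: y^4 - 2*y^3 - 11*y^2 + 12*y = (y - 4)*(y^3 + 2*y^2 - 3*y) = y*(y - 4)*(y^2 + 2*y - 3) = y*(y - 4)*(y + 3)*(y - 1)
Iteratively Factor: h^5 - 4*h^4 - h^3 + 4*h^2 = (h)*(h^4 - 4*h^3 - h^2 + 4*h) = h*(h - 1)*(h^3 - 3*h^2 - 4*h) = h*(h - 1)*(h + 1)*(h^2 - 4*h) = h*(h - 4)*(h - 1)*(h + 1)*(h)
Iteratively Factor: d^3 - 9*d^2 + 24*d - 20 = (d - 2)*(d^2 - 7*d + 10) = (d - 5)*(d - 2)*(d - 2)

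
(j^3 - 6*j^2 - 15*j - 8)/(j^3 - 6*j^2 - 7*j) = (j^2 - 7*j - 8)/(j*(j - 7))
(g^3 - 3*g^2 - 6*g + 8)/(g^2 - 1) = (g^2 - 2*g - 8)/(g + 1)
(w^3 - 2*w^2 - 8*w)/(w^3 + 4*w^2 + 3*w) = (w^2 - 2*w - 8)/(w^2 + 4*w + 3)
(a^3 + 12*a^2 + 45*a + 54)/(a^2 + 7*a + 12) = (a^2 + 9*a + 18)/(a + 4)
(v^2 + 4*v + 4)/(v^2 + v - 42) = (v^2 + 4*v + 4)/(v^2 + v - 42)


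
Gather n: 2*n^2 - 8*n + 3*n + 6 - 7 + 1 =2*n^2 - 5*n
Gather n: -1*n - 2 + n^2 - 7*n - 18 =n^2 - 8*n - 20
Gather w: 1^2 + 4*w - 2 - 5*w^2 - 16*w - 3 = -5*w^2 - 12*w - 4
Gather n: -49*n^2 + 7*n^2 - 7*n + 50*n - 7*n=-42*n^2 + 36*n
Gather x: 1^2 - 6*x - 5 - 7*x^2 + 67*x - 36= -7*x^2 + 61*x - 40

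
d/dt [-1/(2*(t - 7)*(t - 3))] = (t - 5)/((t - 7)^2*(t - 3)^2)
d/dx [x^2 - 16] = 2*x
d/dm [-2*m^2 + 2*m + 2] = 2 - 4*m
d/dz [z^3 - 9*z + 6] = 3*z^2 - 9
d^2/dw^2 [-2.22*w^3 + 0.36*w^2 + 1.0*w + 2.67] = 0.72 - 13.32*w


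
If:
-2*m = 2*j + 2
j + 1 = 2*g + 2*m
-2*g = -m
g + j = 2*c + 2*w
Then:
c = -w - 1/2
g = 0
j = -1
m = 0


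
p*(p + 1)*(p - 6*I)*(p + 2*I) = p^4 + p^3 - 4*I*p^3 + 12*p^2 - 4*I*p^2 + 12*p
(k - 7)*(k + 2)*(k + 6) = k^3 + k^2 - 44*k - 84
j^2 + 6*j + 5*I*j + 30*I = (j + 6)*(j + 5*I)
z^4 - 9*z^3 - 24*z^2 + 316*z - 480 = (z - 8)*(z - 5)*(z - 2)*(z + 6)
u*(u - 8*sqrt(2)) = u^2 - 8*sqrt(2)*u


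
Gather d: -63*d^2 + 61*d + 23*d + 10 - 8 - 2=-63*d^2 + 84*d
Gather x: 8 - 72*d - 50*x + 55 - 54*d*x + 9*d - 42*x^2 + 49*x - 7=-63*d - 42*x^2 + x*(-54*d - 1) + 56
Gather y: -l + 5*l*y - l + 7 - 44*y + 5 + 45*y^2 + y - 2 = -2*l + 45*y^2 + y*(5*l - 43) + 10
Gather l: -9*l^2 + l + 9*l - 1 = -9*l^2 + 10*l - 1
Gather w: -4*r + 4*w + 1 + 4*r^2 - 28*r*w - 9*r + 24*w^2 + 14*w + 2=4*r^2 - 13*r + 24*w^2 + w*(18 - 28*r) + 3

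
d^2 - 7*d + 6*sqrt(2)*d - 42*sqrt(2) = (d - 7)*(d + 6*sqrt(2))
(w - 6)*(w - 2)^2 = w^3 - 10*w^2 + 28*w - 24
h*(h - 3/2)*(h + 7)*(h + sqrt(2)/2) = h^4 + sqrt(2)*h^3/2 + 11*h^3/2 - 21*h^2/2 + 11*sqrt(2)*h^2/4 - 21*sqrt(2)*h/4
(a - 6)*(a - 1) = a^2 - 7*a + 6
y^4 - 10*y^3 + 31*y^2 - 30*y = y*(y - 5)*(y - 3)*(y - 2)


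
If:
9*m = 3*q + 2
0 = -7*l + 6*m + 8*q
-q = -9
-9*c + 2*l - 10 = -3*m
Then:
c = 541/189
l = 274/21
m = 29/9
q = 9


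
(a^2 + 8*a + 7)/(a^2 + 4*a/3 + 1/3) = 3*(a + 7)/(3*a + 1)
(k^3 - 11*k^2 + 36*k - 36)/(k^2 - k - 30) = (k^2 - 5*k + 6)/(k + 5)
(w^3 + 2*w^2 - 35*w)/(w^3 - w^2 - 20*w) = (w + 7)/(w + 4)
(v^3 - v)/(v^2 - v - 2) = v*(v - 1)/(v - 2)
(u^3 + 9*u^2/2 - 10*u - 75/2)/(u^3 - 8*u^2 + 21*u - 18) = (2*u^2 + 15*u + 25)/(2*(u^2 - 5*u + 6))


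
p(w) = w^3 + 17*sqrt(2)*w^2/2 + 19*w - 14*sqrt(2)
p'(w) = 3*w^2 + 17*sqrt(2)*w + 19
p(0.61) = -3.51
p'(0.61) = 34.78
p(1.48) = 37.89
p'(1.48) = 61.15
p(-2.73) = -2.43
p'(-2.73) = -24.27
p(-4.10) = 35.45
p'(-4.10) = -29.14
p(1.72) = 53.53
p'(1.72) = 69.23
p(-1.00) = -27.78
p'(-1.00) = -2.04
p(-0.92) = -27.88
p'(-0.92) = -0.58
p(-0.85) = -27.88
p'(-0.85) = 0.73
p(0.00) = -19.80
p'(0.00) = 19.00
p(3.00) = 172.39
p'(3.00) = 118.12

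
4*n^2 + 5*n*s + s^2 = (n + s)*(4*n + s)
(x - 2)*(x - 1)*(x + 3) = x^3 - 7*x + 6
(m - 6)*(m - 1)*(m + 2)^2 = m^4 - 3*m^3 - 18*m^2 - 4*m + 24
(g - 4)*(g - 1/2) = g^2 - 9*g/2 + 2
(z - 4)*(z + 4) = z^2 - 16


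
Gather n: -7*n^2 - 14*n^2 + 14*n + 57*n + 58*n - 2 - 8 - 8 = -21*n^2 + 129*n - 18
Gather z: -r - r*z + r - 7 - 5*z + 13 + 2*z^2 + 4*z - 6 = 2*z^2 + z*(-r - 1)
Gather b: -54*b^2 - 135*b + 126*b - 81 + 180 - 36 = -54*b^2 - 9*b + 63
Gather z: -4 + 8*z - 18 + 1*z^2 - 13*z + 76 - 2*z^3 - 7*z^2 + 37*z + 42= -2*z^3 - 6*z^2 + 32*z + 96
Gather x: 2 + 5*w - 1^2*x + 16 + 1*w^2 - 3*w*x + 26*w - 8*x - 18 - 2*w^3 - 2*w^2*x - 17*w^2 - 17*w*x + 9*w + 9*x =-2*w^3 - 16*w^2 + 40*w + x*(-2*w^2 - 20*w)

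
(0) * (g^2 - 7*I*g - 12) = 0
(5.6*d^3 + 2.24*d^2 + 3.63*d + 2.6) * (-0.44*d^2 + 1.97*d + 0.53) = -2.464*d^5 + 10.0464*d^4 + 5.7836*d^3 + 7.1943*d^2 + 7.0459*d + 1.378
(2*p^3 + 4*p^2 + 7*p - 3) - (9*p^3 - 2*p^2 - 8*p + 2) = -7*p^3 + 6*p^2 + 15*p - 5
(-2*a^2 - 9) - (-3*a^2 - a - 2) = a^2 + a - 7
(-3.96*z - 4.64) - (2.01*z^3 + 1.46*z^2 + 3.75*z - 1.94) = -2.01*z^3 - 1.46*z^2 - 7.71*z - 2.7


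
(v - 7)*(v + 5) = v^2 - 2*v - 35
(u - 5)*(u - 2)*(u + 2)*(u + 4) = u^4 - u^3 - 24*u^2 + 4*u + 80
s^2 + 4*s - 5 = (s - 1)*(s + 5)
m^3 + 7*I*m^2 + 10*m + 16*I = (m - 2*I)*(m + I)*(m + 8*I)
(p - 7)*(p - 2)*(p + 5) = p^3 - 4*p^2 - 31*p + 70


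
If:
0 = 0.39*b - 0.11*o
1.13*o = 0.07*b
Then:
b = 0.00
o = 0.00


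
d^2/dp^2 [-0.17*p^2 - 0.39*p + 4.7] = -0.340000000000000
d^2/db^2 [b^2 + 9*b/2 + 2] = 2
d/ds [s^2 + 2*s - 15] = 2*s + 2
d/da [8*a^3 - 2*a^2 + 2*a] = 24*a^2 - 4*a + 2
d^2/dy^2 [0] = 0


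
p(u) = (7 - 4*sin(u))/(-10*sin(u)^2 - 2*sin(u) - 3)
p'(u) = (7 - 4*sin(u))*(20*sin(u)*cos(u) + 2*cos(u))/(-10*sin(u)^2 - 2*sin(u) - 3)^2 - 4*cos(u)/(-10*sin(u)^2 - 2*sin(u) - 3) = 2*(-20*sin(u)^2 + 70*sin(u) + 13)*cos(u)/(10*sin(u)^2 + 2*sin(u) + 3)^2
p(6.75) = -0.88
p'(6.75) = 2.06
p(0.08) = -2.07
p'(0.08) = 3.54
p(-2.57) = -1.89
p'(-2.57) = 2.20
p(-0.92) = -1.32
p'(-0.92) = -1.12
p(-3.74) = -0.65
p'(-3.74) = -1.43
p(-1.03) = -1.21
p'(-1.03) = -0.85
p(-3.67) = -0.76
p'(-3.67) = -1.74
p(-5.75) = -0.75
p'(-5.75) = 1.72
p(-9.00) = -2.23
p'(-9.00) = 2.34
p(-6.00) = -1.36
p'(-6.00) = 3.16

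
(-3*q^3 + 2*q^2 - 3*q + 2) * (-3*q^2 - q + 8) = 9*q^5 - 3*q^4 - 17*q^3 + 13*q^2 - 26*q + 16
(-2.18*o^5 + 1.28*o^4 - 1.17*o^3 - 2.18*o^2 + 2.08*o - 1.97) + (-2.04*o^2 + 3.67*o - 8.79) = -2.18*o^5 + 1.28*o^4 - 1.17*o^3 - 4.22*o^2 + 5.75*o - 10.76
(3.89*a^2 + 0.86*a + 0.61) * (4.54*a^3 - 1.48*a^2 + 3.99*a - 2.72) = 17.6606*a^5 - 1.8528*a^4 + 17.0177*a^3 - 8.0522*a^2 + 0.0947*a - 1.6592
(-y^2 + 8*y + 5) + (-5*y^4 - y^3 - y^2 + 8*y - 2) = -5*y^4 - y^3 - 2*y^2 + 16*y + 3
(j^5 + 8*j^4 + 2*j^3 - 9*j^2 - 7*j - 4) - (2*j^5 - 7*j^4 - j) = -j^5 + 15*j^4 + 2*j^3 - 9*j^2 - 6*j - 4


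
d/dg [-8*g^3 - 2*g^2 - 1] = 4*g*(-6*g - 1)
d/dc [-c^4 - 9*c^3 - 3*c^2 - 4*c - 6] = -4*c^3 - 27*c^2 - 6*c - 4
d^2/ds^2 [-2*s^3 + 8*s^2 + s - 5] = 16 - 12*s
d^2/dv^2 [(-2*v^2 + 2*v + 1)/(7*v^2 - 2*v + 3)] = 2*(70*v^3 + 273*v^2 - 168*v - 23)/(343*v^6 - 294*v^5 + 525*v^4 - 260*v^3 + 225*v^2 - 54*v + 27)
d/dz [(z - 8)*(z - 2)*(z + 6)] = 3*z^2 - 8*z - 44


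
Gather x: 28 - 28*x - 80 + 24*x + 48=-4*x - 4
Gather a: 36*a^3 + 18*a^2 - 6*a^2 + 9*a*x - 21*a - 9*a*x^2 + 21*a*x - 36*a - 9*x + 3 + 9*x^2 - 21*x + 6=36*a^3 + 12*a^2 + a*(-9*x^2 + 30*x - 57) + 9*x^2 - 30*x + 9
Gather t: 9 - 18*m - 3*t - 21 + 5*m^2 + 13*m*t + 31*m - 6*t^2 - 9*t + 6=5*m^2 + 13*m - 6*t^2 + t*(13*m - 12) - 6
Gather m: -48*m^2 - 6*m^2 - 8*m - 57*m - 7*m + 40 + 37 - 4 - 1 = -54*m^2 - 72*m + 72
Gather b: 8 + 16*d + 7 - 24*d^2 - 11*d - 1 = -24*d^2 + 5*d + 14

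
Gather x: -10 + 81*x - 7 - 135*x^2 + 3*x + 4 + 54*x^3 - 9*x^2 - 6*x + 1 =54*x^3 - 144*x^2 + 78*x - 12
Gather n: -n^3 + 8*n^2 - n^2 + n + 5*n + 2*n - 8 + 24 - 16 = -n^3 + 7*n^2 + 8*n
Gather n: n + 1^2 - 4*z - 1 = n - 4*z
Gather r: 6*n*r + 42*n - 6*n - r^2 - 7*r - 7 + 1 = 36*n - r^2 + r*(6*n - 7) - 6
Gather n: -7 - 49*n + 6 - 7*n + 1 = -56*n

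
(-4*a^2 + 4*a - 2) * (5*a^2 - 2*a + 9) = -20*a^4 + 28*a^3 - 54*a^2 + 40*a - 18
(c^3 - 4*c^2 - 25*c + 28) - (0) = c^3 - 4*c^2 - 25*c + 28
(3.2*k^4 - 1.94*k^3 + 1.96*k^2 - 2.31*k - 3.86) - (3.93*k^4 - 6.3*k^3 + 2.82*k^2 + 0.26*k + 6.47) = -0.73*k^4 + 4.36*k^3 - 0.86*k^2 - 2.57*k - 10.33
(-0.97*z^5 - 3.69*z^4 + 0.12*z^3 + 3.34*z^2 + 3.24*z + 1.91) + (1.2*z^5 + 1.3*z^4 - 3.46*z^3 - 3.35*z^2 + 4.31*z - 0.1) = 0.23*z^5 - 2.39*z^4 - 3.34*z^3 - 0.0100000000000002*z^2 + 7.55*z + 1.81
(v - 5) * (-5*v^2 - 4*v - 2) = -5*v^3 + 21*v^2 + 18*v + 10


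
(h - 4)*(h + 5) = h^2 + h - 20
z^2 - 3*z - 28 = (z - 7)*(z + 4)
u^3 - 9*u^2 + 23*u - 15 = (u - 5)*(u - 3)*(u - 1)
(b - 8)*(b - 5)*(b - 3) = b^3 - 16*b^2 + 79*b - 120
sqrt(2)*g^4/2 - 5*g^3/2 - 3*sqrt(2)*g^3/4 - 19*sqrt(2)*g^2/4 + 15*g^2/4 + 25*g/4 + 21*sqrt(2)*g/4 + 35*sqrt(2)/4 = (g - 5/2)*(g + 1)*(g - 7*sqrt(2)/2)*(sqrt(2)*g/2 + 1)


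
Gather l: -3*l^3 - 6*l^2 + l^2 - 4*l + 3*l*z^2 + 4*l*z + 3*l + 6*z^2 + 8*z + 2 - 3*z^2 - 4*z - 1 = -3*l^3 - 5*l^2 + l*(3*z^2 + 4*z - 1) + 3*z^2 + 4*z + 1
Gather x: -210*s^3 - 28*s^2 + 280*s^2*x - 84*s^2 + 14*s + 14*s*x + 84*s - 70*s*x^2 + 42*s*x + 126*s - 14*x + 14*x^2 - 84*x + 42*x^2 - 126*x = -210*s^3 - 112*s^2 + 224*s + x^2*(56 - 70*s) + x*(280*s^2 + 56*s - 224)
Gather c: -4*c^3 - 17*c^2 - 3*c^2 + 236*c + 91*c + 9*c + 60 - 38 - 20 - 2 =-4*c^3 - 20*c^2 + 336*c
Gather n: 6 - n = 6 - n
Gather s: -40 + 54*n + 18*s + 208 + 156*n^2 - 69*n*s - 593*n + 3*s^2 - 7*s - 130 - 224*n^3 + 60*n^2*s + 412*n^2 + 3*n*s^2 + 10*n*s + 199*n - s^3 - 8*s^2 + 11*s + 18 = -224*n^3 + 568*n^2 - 340*n - s^3 + s^2*(3*n - 5) + s*(60*n^2 - 59*n + 22) + 56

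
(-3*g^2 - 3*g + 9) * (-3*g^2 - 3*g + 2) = 9*g^4 + 18*g^3 - 24*g^2 - 33*g + 18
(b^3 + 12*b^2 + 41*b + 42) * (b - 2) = b^4 + 10*b^3 + 17*b^2 - 40*b - 84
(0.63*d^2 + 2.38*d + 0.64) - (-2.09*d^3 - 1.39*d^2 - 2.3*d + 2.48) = 2.09*d^3 + 2.02*d^2 + 4.68*d - 1.84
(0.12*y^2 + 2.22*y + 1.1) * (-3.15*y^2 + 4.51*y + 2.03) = -0.378*y^4 - 6.4518*y^3 + 6.7908*y^2 + 9.4676*y + 2.233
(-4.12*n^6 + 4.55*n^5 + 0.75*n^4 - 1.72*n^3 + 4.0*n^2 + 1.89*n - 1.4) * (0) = 0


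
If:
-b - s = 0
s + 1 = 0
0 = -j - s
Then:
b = 1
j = 1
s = -1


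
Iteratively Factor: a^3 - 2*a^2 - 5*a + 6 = (a - 3)*(a^2 + a - 2) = (a - 3)*(a - 1)*(a + 2)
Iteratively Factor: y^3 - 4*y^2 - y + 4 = (y + 1)*(y^2 - 5*y + 4) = (y - 1)*(y + 1)*(y - 4)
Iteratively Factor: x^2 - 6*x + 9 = (x - 3)*(x - 3)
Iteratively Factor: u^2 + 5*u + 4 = (u + 4)*(u + 1)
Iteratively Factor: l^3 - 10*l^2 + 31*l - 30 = (l - 3)*(l^2 - 7*l + 10) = (l - 5)*(l - 3)*(l - 2)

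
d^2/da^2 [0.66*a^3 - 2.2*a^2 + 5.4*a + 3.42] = 3.96*a - 4.4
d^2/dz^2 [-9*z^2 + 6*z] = -18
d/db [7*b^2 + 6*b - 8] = 14*b + 6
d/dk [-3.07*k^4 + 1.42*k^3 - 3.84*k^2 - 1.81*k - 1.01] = -12.28*k^3 + 4.26*k^2 - 7.68*k - 1.81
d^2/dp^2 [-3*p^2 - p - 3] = -6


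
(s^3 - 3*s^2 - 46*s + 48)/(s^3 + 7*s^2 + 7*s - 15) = (s^2 - 2*s - 48)/(s^2 + 8*s + 15)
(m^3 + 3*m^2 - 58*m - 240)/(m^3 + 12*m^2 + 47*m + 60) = (m^2 - 2*m - 48)/(m^2 + 7*m + 12)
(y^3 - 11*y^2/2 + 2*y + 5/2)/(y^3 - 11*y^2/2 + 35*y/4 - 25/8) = 4*(2*y^3 - 11*y^2 + 4*y + 5)/(8*y^3 - 44*y^2 + 70*y - 25)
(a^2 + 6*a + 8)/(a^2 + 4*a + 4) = (a + 4)/(a + 2)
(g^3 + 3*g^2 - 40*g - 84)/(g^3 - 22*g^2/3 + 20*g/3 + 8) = 3*(g^2 + 9*g + 14)/(3*g^2 - 4*g - 4)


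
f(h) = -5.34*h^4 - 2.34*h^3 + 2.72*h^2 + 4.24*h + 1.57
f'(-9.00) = 14958.10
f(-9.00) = -33146.15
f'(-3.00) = 501.46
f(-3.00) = -356.03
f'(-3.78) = 1037.03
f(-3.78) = -939.41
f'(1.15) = -31.27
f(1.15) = -2.86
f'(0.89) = -11.54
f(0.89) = 2.50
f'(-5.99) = 4310.51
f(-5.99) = -6297.93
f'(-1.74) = 86.05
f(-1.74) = -34.19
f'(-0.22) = 2.93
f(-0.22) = 0.78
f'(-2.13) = 167.22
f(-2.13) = -82.42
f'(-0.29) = 2.59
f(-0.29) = 0.59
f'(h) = -21.36*h^3 - 7.02*h^2 + 5.44*h + 4.24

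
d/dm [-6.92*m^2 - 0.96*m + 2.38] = -13.84*m - 0.96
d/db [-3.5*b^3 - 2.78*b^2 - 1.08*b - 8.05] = -10.5*b^2 - 5.56*b - 1.08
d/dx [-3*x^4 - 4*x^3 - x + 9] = -12*x^3 - 12*x^2 - 1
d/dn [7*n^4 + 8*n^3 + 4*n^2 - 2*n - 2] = 28*n^3 + 24*n^2 + 8*n - 2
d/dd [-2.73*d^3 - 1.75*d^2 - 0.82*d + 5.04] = -8.19*d^2 - 3.5*d - 0.82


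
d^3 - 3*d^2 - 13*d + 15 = (d - 5)*(d - 1)*(d + 3)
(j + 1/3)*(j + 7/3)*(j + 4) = j^3 + 20*j^2/3 + 103*j/9 + 28/9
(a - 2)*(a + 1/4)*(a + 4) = a^3 + 9*a^2/4 - 15*a/2 - 2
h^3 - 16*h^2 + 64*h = h*(h - 8)^2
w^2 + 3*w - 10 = (w - 2)*(w + 5)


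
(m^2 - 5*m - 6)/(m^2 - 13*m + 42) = (m + 1)/(m - 7)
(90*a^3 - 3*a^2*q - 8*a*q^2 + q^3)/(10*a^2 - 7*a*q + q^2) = (-18*a^2 - 3*a*q + q^2)/(-2*a + q)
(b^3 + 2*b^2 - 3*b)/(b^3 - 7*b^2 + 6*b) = (b + 3)/(b - 6)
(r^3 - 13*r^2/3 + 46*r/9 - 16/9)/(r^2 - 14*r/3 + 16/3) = (3*r^2 - 5*r + 2)/(3*(r - 2))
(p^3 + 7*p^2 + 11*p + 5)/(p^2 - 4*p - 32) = (p^3 + 7*p^2 + 11*p + 5)/(p^2 - 4*p - 32)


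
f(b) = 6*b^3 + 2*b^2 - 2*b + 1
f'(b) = 18*b^2 + 4*b - 2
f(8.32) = 3578.39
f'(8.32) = 1277.28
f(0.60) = 1.82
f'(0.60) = 6.88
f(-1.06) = -1.78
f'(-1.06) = 13.98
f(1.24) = 13.03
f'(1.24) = 30.64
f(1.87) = 43.49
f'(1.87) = 68.42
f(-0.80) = 0.81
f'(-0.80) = 6.32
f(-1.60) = -15.26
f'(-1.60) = 37.68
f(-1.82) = -24.91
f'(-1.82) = 50.34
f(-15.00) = -19769.00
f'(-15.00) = 3988.00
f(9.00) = 4519.00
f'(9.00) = 1492.00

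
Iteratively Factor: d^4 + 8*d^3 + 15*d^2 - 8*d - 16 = (d + 1)*(d^3 + 7*d^2 + 8*d - 16) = (d + 1)*(d + 4)*(d^2 + 3*d - 4) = (d + 1)*(d + 4)^2*(d - 1)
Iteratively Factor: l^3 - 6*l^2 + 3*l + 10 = (l + 1)*(l^2 - 7*l + 10) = (l - 2)*(l + 1)*(l - 5)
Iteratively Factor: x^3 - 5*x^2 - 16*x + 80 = (x - 5)*(x^2 - 16) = (x - 5)*(x + 4)*(x - 4)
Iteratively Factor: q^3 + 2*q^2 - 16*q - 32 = (q - 4)*(q^2 + 6*q + 8) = (q - 4)*(q + 2)*(q + 4)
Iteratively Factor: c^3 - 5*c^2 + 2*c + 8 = (c - 4)*(c^2 - c - 2) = (c - 4)*(c + 1)*(c - 2)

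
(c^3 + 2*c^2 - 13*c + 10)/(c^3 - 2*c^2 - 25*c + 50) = (c - 1)/(c - 5)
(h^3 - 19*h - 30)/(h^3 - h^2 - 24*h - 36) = (h - 5)/(h - 6)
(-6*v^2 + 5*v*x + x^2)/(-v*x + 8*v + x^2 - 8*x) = (6*v + x)/(x - 8)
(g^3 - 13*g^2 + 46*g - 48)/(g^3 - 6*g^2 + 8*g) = (g^2 - 11*g + 24)/(g*(g - 4))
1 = 1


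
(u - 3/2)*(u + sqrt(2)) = u^2 - 3*u/2 + sqrt(2)*u - 3*sqrt(2)/2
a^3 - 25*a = a*(a - 5)*(a + 5)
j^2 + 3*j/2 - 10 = (j - 5/2)*(j + 4)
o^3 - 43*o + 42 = (o - 6)*(o - 1)*(o + 7)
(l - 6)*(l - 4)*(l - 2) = l^3 - 12*l^2 + 44*l - 48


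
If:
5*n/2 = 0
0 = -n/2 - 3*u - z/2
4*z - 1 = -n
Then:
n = 0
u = -1/24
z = 1/4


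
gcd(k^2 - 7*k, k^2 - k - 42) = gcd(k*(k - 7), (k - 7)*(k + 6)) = k - 7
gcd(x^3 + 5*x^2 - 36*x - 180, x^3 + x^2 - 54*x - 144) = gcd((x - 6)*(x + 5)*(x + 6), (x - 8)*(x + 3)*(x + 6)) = x + 6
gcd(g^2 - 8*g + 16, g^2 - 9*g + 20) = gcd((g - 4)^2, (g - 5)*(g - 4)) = g - 4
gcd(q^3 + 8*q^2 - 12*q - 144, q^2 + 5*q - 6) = q + 6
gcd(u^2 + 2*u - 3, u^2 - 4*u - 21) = u + 3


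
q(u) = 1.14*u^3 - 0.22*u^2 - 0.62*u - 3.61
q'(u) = 3.42*u^2 - 0.44*u - 0.62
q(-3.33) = -46.08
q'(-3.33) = 38.77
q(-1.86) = -10.55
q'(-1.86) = 12.03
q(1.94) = 2.68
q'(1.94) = 11.40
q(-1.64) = -8.21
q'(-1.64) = 9.30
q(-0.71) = -3.69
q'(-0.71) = 1.42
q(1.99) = 3.27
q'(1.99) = 12.05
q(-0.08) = -3.56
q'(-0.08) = -0.56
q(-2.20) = -15.45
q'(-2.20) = 16.90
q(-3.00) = -34.51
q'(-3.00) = 31.48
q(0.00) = -3.61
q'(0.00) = -0.62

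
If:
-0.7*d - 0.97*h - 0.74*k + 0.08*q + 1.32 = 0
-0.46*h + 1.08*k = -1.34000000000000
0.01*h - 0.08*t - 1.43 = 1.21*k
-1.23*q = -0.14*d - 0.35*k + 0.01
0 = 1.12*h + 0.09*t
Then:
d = 3.47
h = -0.15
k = -1.30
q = 0.02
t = 1.81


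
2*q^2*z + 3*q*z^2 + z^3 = z*(q + z)*(2*q + z)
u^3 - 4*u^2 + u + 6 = (u - 3)*(u - 2)*(u + 1)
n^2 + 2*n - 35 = (n - 5)*(n + 7)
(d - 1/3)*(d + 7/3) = d^2 + 2*d - 7/9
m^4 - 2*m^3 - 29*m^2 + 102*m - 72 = (m - 4)*(m - 3)*(m - 1)*(m + 6)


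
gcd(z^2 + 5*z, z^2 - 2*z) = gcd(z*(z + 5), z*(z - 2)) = z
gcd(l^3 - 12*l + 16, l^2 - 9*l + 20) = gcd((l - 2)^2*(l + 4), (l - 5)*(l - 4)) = 1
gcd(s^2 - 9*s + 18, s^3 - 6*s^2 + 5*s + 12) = s - 3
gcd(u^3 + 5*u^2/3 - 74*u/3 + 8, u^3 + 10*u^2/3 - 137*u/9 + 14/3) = u^2 + 17*u/3 - 2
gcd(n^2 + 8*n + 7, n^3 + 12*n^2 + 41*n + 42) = n + 7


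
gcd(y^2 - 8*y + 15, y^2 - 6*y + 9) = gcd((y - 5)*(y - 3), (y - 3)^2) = y - 3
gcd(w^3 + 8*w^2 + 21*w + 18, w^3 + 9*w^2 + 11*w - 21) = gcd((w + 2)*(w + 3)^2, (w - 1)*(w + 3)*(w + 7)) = w + 3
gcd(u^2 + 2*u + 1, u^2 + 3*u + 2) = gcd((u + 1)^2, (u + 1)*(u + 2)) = u + 1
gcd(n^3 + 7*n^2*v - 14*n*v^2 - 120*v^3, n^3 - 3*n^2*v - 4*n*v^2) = -n + 4*v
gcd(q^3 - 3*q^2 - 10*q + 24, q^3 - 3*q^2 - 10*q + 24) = q^3 - 3*q^2 - 10*q + 24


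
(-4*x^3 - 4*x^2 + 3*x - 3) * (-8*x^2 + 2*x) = 32*x^5 + 24*x^4 - 32*x^3 + 30*x^2 - 6*x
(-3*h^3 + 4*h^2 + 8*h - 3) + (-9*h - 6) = -3*h^3 + 4*h^2 - h - 9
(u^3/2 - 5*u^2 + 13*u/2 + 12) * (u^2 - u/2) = u^5/2 - 21*u^4/4 + 9*u^3 + 35*u^2/4 - 6*u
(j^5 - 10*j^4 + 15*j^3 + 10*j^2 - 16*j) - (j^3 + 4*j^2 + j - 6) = j^5 - 10*j^4 + 14*j^3 + 6*j^2 - 17*j + 6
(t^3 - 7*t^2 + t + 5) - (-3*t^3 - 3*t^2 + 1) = 4*t^3 - 4*t^2 + t + 4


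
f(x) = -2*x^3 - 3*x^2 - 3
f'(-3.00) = -36.00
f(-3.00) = 24.00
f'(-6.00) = -180.00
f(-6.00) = 321.00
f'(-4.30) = -85.14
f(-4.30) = 100.54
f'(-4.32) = -86.05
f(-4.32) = 102.26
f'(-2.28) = -17.51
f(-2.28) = 5.11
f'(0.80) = -8.64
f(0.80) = -5.94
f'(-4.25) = -82.88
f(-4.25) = 96.34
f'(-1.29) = -2.24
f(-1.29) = -3.70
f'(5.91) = -245.03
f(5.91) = -520.63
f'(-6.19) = -192.76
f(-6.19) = 356.41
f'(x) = -6*x^2 - 6*x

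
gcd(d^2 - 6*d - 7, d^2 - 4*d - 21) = d - 7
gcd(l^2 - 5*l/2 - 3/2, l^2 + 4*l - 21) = l - 3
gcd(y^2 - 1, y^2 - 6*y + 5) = y - 1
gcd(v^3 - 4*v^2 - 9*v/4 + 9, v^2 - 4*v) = v - 4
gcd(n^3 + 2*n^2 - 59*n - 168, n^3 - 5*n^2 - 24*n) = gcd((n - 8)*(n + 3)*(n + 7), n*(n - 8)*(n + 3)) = n^2 - 5*n - 24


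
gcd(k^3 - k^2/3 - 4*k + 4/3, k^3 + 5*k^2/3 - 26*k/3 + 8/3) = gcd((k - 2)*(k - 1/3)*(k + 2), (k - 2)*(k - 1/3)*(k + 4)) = k^2 - 7*k/3 + 2/3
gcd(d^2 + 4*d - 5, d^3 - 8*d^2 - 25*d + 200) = d + 5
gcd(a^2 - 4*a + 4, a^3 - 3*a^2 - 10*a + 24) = a - 2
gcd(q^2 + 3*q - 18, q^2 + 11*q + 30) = q + 6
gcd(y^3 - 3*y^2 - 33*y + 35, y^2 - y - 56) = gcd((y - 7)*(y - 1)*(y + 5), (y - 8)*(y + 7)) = 1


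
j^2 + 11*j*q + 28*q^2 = (j + 4*q)*(j + 7*q)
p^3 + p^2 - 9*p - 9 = (p - 3)*(p + 1)*(p + 3)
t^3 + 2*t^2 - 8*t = t*(t - 2)*(t + 4)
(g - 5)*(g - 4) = g^2 - 9*g + 20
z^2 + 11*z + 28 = (z + 4)*(z + 7)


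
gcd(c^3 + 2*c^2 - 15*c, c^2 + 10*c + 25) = c + 5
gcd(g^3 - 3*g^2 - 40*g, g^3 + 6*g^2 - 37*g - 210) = g + 5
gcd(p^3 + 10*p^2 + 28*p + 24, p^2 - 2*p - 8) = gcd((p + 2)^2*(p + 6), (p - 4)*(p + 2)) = p + 2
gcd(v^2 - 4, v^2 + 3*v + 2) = v + 2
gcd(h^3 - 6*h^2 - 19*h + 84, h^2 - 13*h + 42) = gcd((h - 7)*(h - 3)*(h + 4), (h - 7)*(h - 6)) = h - 7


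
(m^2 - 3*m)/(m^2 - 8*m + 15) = m/(m - 5)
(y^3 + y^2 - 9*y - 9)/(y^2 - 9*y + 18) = (y^2 + 4*y + 3)/(y - 6)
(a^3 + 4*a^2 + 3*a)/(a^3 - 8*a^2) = (a^2 + 4*a + 3)/(a*(a - 8))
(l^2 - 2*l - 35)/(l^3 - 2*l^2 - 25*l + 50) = (l - 7)/(l^2 - 7*l + 10)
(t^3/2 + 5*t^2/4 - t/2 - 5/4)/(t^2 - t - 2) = (2*t^2 + 3*t - 5)/(4*(t - 2))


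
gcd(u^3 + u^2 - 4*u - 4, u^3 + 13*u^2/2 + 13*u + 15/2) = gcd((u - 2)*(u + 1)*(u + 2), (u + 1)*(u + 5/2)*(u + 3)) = u + 1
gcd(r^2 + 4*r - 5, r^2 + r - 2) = r - 1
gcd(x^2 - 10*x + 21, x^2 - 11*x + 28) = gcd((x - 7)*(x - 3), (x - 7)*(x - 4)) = x - 7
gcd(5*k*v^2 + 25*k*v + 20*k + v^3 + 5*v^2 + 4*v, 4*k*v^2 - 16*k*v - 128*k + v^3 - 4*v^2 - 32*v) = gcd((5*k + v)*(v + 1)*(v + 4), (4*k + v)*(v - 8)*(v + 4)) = v + 4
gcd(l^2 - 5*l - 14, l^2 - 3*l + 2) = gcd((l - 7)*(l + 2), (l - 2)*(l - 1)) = 1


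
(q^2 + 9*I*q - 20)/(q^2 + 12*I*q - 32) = (q + 5*I)/(q + 8*I)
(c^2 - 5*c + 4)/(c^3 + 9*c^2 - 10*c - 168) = (c - 1)/(c^2 + 13*c + 42)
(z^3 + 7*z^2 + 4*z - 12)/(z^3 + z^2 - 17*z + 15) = (z^2 + 8*z + 12)/(z^2 + 2*z - 15)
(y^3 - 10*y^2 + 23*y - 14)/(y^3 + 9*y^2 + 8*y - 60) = (y^2 - 8*y + 7)/(y^2 + 11*y + 30)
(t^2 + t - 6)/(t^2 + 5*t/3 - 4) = 3*(t - 2)/(3*t - 4)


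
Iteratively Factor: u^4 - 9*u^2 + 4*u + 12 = (u - 2)*(u^3 + 2*u^2 - 5*u - 6) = (u - 2)*(u + 1)*(u^2 + u - 6) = (u - 2)*(u + 1)*(u + 3)*(u - 2)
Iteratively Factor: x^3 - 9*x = (x)*(x^2 - 9) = x*(x + 3)*(x - 3)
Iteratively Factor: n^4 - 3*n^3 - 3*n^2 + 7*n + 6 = (n - 3)*(n^3 - 3*n - 2) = (n - 3)*(n + 1)*(n^2 - n - 2) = (n - 3)*(n - 2)*(n + 1)*(n + 1)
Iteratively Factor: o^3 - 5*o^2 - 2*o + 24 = (o - 3)*(o^2 - 2*o - 8) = (o - 4)*(o - 3)*(o + 2)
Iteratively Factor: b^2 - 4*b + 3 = (b - 3)*(b - 1)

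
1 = 1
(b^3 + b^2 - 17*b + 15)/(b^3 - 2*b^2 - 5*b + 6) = (b + 5)/(b + 2)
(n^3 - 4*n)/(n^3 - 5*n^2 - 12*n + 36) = n*(n + 2)/(n^2 - 3*n - 18)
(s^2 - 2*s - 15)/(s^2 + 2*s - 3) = (s - 5)/(s - 1)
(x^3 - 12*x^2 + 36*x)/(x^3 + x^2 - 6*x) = (x^2 - 12*x + 36)/(x^2 + x - 6)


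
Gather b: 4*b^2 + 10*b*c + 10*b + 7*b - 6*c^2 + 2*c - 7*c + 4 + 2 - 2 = 4*b^2 + b*(10*c + 17) - 6*c^2 - 5*c + 4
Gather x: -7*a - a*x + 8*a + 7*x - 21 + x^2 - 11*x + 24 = a + x^2 + x*(-a - 4) + 3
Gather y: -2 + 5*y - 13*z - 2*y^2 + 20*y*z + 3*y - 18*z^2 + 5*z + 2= -2*y^2 + y*(20*z + 8) - 18*z^2 - 8*z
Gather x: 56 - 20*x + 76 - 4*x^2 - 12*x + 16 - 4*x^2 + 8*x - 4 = -8*x^2 - 24*x + 144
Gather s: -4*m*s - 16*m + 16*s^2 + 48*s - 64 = -16*m + 16*s^2 + s*(48 - 4*m) - 64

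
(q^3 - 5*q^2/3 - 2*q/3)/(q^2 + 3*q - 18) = q*(3*q^2 - 5*q - 2)/(3*(q^2 + 3*q - 18))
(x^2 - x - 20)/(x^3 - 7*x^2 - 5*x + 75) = (x + 4)/(x^2 - 2*x - 15)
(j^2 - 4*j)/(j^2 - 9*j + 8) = j*(j - 4)/(j^2 - 9*j + 8)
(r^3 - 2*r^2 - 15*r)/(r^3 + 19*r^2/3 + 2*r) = 3*(r^2 - 2*r - 15)/(3*r^2 + 19*r + 6)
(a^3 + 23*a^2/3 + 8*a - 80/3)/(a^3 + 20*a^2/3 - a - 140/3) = (3*a - 4)/(3*a - 7)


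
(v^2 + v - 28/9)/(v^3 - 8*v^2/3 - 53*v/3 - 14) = (v - 4/3)/(v^2 - 5*v - 6)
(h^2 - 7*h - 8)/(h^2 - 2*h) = (h^2 - 7*h - 8)/(h*(h - 2))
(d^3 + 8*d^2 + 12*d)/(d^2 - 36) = d*(d + 2)/(d - 6)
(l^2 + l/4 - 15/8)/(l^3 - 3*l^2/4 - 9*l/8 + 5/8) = (2*l + 3)/(2*l^2 + l - 1)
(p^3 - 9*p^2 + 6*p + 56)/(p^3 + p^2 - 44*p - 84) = (p - 4)/(p + 6)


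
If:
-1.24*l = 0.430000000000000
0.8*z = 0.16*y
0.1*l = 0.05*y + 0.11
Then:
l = -0.35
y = -2.89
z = -0.58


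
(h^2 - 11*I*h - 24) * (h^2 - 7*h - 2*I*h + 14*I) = h^4 - 7*h^3 - 13*I*h^3 - 46*h^2 + 91*I*h^2 + 322*h + 48*I*h - 336*I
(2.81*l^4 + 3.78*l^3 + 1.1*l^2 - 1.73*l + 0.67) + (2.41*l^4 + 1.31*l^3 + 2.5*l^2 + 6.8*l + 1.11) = 5.22*l^4 + 5.09*l^3 + 3.6*l^2 + 5.07*l + 1.78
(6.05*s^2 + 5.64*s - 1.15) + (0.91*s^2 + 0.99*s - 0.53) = 6.96*s^2 + 6.63*s - 1.68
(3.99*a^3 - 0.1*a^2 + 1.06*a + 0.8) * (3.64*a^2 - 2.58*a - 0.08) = 14.5236*a^5 - 10.6582*a^4 + 3.7972*a^3 + 0.1852*a^2 - 2.1488*a - 0.064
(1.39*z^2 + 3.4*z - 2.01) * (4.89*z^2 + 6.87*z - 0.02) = 6.7971*z^4 + 26.1753*z^3 + 13.5013*z^2 - 13.8767*z + 0.0402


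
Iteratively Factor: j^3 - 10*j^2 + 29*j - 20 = (j - 4)*(j^2 - 6*j + 5) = (j - 4)*(j - 1)*(j - 5)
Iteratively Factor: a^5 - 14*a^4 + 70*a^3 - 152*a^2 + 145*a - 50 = (a - 1)*(a^4 - 13*a^3 + 57*a^2 - 95*a + 50) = (a - 1)^2*(a^3 - 12*a^2 + 45*a - 50) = (a - 5)*(a - 1)^2*(a^2 - 7*a + 10) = (a - 5)*(a - 2)*(a - 1)^2*(a - 5)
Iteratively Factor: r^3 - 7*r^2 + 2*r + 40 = (r - 4)*(r^2 - 3*r - 10) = (r - 4)*(r + 2)*(r - 5)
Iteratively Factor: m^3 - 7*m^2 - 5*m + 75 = (m - 5)*(m^2 - 2*m - 15) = (m - 5)*(m + 3)*(m - 5)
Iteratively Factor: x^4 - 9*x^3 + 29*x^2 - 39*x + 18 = (x - 1)*(x^3 - 8*x^2 + 21*x - 18) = (x - 3)*(x - 1)*(x^2 - 5*x + 6) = (x - 3)*(x - 2)*(x - 1)*(x - 3)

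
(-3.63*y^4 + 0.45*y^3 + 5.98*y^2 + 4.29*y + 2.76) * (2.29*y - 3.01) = -8.3127*y^5 + 11.9568*y^4 + 12.3397*y^3 - 8.1757*y^2 - 6.5925*y - 8.3076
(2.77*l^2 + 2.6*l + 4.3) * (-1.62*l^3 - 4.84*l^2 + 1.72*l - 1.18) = -4.4874*l^5 - 17.6188*l^4 - 14.7856*l^3 - 19.6086*l^2 + 4.328*l - 5.074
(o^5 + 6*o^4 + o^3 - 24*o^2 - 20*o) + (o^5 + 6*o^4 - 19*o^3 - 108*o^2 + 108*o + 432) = 2*o^5 + 12*o^4 - 18*o^3 - 132*o^2 + 88*o + 432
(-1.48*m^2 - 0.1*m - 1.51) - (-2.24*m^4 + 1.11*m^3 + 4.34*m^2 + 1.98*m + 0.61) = 2.24*m^4 - 1.11*m^3 - 5.82*m^2 - 2.08*m - 2.12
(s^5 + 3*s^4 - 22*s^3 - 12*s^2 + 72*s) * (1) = s^5 + 3*s^4 - 22*s^3 - 12*s^2 + 72*s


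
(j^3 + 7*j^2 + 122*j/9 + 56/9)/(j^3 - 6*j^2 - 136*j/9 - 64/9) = (3*j^2 + 19*j + 28)/(3*j^2 - 20*j - 32)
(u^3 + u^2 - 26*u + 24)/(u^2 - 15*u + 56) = (u^3 + u^2 - 26*u + 24)/(u^2 - 15*u + 56)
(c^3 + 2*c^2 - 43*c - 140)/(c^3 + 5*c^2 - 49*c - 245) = (c + 4)/(c + 7)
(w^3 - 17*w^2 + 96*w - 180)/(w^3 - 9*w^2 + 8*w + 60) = (w - 6)/(w + 2)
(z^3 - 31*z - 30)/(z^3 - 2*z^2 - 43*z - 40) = (z - 6)/(z - 8)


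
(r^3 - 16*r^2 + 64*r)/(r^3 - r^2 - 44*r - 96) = r*(r - 8)/(r^2 + 7*r + 12)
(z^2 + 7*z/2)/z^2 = (z + 7/2)/z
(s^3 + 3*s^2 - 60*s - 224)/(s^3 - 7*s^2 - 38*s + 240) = (s^2 + 11*s + 28)/(s^2 + s - 30)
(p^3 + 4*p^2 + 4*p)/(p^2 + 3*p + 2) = p*(p + 2)/(p + 1)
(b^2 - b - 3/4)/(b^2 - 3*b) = (b^2 - b - 3/4)/(b*(b - 3))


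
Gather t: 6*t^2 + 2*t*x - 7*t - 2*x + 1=6*t^2 + t*(2*x - 7) - 2*x + 1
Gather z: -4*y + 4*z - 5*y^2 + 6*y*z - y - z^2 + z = -5*y^2 - 5*y - z^2 + z*(6*y + 5)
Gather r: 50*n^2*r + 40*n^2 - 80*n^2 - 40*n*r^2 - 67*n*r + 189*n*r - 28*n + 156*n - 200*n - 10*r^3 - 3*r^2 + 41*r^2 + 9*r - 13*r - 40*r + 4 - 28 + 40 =-40*n^2 - 72*n - 10*r^3 + r^2*(38 - 40*n) + r*(50*n^2 + 122*n - 44) + 16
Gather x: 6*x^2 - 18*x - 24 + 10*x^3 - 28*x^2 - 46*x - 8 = 10*x^3 - 22*x^2 - 64*x - 32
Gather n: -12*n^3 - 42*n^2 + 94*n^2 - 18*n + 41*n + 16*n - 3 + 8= -12*n^3 + 52*n^2 + 39*n + 5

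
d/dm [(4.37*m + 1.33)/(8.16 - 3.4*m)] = (136.61608*m - 327.878592)/(3.4*m - 8.16)^3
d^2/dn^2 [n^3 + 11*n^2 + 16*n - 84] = 6*n + 22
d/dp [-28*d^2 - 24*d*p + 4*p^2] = -24*d + 8*p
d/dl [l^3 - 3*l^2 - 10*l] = 3*l^2 - 6*l - 10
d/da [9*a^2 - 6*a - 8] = 18*a - 6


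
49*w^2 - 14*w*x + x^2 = (-7*w + x)^2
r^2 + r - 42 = (r - 6)*(r + 7)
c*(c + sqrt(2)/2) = c^2 + sqrt(2)*c/2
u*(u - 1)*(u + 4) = u^3 + 3*u^2 - 4*u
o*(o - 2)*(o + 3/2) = o^3 - o^2/2 - 3*o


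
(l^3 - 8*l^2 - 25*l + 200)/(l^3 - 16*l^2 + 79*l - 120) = (l + 5)/(l - 3)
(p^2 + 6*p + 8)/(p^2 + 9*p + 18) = (p^2 + 6*p + 8)/(p^2 + 9*p + 18)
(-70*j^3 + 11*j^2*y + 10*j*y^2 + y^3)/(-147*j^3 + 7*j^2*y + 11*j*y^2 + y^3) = (-10*j^2 + 3*j*y + y^2)/(-21*j^2 + 4*j*y + y^2)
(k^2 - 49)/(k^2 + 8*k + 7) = (k - 7)/(k + 1)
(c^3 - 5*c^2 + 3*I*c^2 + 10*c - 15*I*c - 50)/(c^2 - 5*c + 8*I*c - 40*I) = (c^2 + 3*I*c + 10)/(c + 8*I)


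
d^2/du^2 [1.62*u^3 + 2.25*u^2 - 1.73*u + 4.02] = 9.72*u + 4.5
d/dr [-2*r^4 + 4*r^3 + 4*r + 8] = -8*r^3 + 12*r^2 + 4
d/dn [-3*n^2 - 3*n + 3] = -6*n - 3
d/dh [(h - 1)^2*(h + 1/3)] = (h - 1)*(9*h - 1)/3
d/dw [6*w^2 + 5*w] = 12*w + 5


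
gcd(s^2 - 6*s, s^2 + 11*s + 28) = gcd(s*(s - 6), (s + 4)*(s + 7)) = 1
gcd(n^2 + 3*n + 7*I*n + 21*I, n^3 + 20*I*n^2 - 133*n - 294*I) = n + 7*I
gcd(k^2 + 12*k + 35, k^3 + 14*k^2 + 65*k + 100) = k + 5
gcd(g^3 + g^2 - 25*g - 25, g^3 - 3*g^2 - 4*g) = g + 1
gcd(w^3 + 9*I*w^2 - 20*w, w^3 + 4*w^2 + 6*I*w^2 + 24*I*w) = w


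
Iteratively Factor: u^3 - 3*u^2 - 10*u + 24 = (u - 4)*(u^2 + u - 6) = (u - 4)*(u - 2)*(u + 3)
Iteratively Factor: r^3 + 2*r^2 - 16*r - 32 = (r + 4)*(r^2 - 2*r - 8) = (r - 4)*(r + 4)*(r + 2)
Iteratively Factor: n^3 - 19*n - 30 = (n - 5)*(n^2 + 5*n + 6) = (n - 5)*(n + 2)*(n + 3)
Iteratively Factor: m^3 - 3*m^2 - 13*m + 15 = (m - 1)*(m^2 - 2*m - 15) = (m - 5)*(m - 1)*(m + 3)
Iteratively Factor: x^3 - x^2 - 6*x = (x + 2)*(x^2 - 3*x) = (x - 3)*(x + 2)*(x)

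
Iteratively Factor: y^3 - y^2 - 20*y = (y - 5)*(y^2 + 4*y) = (y - 5)*(y + 4)*(y)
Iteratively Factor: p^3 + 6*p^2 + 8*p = (p)*(p^2 + 6*p + 8) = p*(p + 2)*(p + 4)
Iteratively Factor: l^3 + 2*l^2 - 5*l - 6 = (l + 1)*(l^2 + l - 6) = (l + 1)*(l + 3)*(l - 2)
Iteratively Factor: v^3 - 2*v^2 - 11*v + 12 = (v + 3)*(v^2 - 5*v + 4) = (v - 1)*(v + 3)*(v - 4)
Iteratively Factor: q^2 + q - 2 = (q + 2)*(q - 1)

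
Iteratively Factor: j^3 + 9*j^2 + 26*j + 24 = (j + 2)*(j^2 + 7*j + 12) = (j + 2)*(j + 3)*(j + 4)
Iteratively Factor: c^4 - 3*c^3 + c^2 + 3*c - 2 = (c + 1)*(c^3 - 4*c^2 + 5*c - 2) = (c - 1)*(c + 1)*(c^2 - 3*c + 2) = (c - 2)*(c - 1)*(c + 1)*(c - 1)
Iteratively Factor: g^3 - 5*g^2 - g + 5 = (g - 1)*(g^2 - 4*g - 5) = (g - 1)*(g + 1)*(g - 5)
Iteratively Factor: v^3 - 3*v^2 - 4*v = (v)*(v^2 - 3*v - 4) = v*(v - 4)*(v + 1)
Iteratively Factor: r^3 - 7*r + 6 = (r + 3)*(r^2 - 3*r + 2) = (r - 2)*(r + 3)*(r - 1)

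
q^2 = q^2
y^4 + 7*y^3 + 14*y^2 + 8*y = y*(y + 1)*(y + 2)*(y + 4)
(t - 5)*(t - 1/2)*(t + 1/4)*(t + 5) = t^4 - t^3/4 - 201*t^2/8 + 25*t/4 + 25/8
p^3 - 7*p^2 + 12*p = p*(p - 4)*(p - 3)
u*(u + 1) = u^2 + u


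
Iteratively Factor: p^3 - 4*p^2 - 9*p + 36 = (p + 3)*(p^2 - 7*p + 12) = (p - 3)*(p + 3)*(p - 4)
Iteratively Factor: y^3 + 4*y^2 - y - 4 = (y + 1)*(y^2 + 3*y - 4) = (y + 1)*(y + 4)*(y - 1)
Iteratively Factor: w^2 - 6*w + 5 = (w - 1)*(w - 5)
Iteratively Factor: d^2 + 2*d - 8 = (d + 4)*(d - 2)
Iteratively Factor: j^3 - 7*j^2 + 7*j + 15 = (j + 1)*(j^2 - 8*j + 15) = (j - 5)*(j + 1)*(j - 3)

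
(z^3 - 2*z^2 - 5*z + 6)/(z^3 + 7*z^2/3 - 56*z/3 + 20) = 3*(z^3 - 2*z^2 - 5*z + 6)/(3*z^3 + 7*z^2 - 56*z + 60)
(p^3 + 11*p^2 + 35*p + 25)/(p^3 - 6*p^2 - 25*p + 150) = (p^2 + 6*p + 5)/(p^2 - 11*p + 30)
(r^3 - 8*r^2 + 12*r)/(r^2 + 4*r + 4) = r*(r^2 - 8*r + 12)/(r^2 + 4*r + 4)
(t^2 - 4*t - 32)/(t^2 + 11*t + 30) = (t^2 - 4*t - 32)/(t^2 + 11*t + 30)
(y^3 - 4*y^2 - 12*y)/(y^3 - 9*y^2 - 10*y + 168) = y*(y + 2)/(y^2 - 3*y - 28)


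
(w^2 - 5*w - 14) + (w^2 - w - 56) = 2*w^2 - 6*w - 70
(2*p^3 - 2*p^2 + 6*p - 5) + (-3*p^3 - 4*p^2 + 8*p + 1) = -p^3 - 6*p^2 + 14*p - 4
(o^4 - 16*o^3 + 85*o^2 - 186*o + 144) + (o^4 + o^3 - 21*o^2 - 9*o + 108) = 2*o^4 - 15*o^3 + 64*o^2 - 195*o + 252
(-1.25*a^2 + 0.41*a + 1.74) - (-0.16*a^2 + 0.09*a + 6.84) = -1.09*a^2 + 0.32*a - 5.1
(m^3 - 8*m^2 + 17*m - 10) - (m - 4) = m^3 - 8*m^2 + 16*m - 6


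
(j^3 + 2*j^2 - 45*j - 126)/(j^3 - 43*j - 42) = (j + 3)/(j + 1)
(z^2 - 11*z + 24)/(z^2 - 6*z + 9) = (z - 8)/(z - 3)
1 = 1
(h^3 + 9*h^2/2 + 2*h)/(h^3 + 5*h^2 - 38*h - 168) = h*(2*h + 1)/(2*(h^2 + h - 42))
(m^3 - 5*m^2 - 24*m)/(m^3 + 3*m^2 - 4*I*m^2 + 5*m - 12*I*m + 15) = m*(m - 8)/(m^2 - 4*I*m + 5)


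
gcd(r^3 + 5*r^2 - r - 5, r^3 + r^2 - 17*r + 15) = r^2 + 4*r - 5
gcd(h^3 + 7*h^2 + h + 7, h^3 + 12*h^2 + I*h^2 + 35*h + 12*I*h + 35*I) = h^2 + h*(7 + I) + 7*I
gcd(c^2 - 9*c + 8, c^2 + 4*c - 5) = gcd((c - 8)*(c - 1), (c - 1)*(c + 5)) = c - 1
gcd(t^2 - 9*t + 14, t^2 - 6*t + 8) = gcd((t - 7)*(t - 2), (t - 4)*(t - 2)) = t - 2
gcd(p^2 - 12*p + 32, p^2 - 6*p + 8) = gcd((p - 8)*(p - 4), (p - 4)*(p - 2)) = p - 4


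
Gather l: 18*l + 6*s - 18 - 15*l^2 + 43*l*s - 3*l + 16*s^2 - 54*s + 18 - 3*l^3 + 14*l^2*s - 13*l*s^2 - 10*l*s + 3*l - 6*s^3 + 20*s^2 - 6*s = -3*l^3 + l^2*(14*s - 15) + l*(-13*s^2 + 33*s + 18) - 6*s^3 + 36*s^2 - 54*s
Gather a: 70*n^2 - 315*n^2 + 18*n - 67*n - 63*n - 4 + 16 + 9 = -245*n^2 - 112*n + 21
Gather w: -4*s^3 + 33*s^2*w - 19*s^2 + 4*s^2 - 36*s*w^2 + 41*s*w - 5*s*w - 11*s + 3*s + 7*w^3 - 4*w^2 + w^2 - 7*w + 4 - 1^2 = -4*s^3 - 15*s^2 - 8*s + 7*w^3 + w^2*(-36*s - 3) + w*(33*s^2 + 36*s - 7) + 3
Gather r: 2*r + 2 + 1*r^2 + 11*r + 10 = r^2 + 13*r + 12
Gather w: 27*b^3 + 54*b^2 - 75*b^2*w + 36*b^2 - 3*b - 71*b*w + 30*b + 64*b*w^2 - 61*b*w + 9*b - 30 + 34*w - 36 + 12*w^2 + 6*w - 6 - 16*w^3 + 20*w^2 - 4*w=27*b^3 + 90*b^2 + 36*b - 16*w^3 + w^2*(64*b + 32) + w*(-75*b^2 - 132*b + 36) - 72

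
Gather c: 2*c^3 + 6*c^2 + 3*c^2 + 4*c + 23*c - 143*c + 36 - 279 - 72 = 2*c^3 + 9*c^2 - 116*c - 315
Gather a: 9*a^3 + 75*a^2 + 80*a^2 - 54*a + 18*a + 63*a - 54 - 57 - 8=9*a^3 + 155*a^2 + 27*a - 119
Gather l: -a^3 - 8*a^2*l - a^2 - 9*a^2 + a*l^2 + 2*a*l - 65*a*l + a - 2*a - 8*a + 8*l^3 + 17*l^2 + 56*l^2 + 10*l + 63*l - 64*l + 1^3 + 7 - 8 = -a^3 - 10*a^2 - 9*a + 8*l^3 + l^2*(a + 73) + l*(-8*a^2 - 63*a + 9)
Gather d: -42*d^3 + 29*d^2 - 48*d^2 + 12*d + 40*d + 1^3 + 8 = -42*d^3 - 19*d^2 + 52*d + 9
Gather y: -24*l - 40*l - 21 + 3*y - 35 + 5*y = -64*l + 8*y - 56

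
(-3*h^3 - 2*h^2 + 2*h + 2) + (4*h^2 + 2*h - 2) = -3*h^3 + 2*h^2 + 4*h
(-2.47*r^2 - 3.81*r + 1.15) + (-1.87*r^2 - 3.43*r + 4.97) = -4.34*r^2 - 7.24*r + 6.12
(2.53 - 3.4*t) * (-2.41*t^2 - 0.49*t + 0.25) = 8.194*t^3 - 4.4313*t^2 - 2.0897*t + 0.6325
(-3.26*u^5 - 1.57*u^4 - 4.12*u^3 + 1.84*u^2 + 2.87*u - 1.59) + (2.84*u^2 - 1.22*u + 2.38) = -3.26*u^5 - 1.57*u^4 - 4.12*u^3 + 4.68*u^2 + 1.65*u + 0.79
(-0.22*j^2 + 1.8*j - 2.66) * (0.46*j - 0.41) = -0.1012*j^3 + 0.9182*j^2 - 1.9616*j + 1.0906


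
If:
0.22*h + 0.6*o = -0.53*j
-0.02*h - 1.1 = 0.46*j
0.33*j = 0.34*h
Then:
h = -2.23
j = -2.29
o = 2.84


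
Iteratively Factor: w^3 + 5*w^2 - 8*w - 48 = (w + 4)*(w^2 + w - 12) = (w - 3)*(w + 4)*(w + 4)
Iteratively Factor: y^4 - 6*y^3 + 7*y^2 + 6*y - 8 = (y - 4)*(y^3 - 2*y^2 - y + 2) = (y - 4)*(y - 2)*(y^2 - 1) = (y - 4)*(y - 2)*(y + 1)*(y - 1)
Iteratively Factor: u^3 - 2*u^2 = (u)*(u^2 - 2*u) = u^2*(u - 2)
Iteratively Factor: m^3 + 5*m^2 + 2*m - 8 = (m + 4)*(m^2 + m - 2) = (m - 1)*(m + 4)*(m + 2)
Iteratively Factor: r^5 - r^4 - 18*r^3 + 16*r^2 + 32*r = (r - 4)*(r^4 + 3*r^3 - 6*r^2 - 8*r) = (r - 4)*(r + 1)*(r^3 + 2*r^2 - 8*r) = (r - 4)*(r + 1)*(r + 4)*(r^2 - 2*r) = r*(r - 4)*(r + 1)*(r + 4)*(r - 2)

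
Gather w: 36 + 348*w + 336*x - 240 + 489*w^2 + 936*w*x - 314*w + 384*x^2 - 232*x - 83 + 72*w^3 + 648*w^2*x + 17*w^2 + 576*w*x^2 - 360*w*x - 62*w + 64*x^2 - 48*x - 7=72*w^3 + w^2*(648*x + 506) + w*(576*x^2 + 576*x - 28) + 448*x^2 + 56*x - 294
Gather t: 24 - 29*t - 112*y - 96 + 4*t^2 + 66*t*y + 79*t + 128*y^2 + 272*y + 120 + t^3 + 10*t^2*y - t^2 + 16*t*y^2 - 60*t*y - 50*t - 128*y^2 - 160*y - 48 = t^3 + t^2*(10*y + 3) + t*(16*y^2 + 6*y)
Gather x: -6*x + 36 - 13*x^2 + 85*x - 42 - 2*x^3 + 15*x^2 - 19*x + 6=-2*x^3 + 2*x^2 + 60*x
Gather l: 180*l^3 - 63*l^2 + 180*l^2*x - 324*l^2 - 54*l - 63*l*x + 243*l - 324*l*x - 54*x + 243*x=180*l^3 + l^2*(180*x - 387) + l*(189 - 387*x) + 189*x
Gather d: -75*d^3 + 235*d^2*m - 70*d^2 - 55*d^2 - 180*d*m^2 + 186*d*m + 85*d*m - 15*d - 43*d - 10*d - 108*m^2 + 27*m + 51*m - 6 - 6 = -75*d^3 + d^2*(235*m - 125) + d*(-180*m^2 + 271*m - 68) - 108*m^2 + 78*m - 12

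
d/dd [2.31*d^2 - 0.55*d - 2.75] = 4.62*d - 0.55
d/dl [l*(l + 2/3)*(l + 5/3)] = 3*l^2 + 14*l/3 + 10/9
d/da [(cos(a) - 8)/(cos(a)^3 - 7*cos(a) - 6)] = (3*cos(a)/2 - 12*cos(2*a) + cos(3*a)/2 + 50)*sin(a)/(-cos(a)^3 + 7*cos(a) + 6)^2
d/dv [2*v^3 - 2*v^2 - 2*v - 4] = 6*v^2 - 4*v - 2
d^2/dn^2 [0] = 0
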